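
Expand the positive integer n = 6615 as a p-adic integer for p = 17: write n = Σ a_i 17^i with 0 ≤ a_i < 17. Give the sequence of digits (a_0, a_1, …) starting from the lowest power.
(a_0, a_1, …) = (2, 15, 5, 1)

Repeated division by 17 gives the digits low-to-high: 6615 = 2 + 15·17^1 + 5·17^2 + 1·17^3. Digit sequence: (2, 15, 5, 1).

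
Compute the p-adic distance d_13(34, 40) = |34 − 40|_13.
d_13(34, 40) = 1

Step 1 — x − y = 34 − 40 = -6. Step 2 — v_13(-6) = 0 (factor: -6 = −(13^0 · 6); the sign does not affect v_p). Step 3 — |x − y|_13 = 13^{0} = 1.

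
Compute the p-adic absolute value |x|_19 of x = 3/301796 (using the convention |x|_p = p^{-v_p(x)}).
|3/301796|_19 = 6859

Step 1 — compute v_19(x) by factoring powers of 19 out of the numerator and denominator: v_19(3/301796) = -3. Step 2 — apply |x|_p = p^{-v_p(x)} = 19^{3} = 6859.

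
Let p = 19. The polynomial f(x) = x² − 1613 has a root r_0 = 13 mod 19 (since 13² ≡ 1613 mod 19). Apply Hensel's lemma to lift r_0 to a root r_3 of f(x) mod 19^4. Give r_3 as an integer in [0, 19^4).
r_3 = 50192 (mod 130321)

Hensel's recurrence: r_{i+1} = r_i − f(r_i)·(f′(r_i))^{-1} mod 19^{i+2}, with f′(x) = 2x. Iterate:
  r_0 = 13 (mod 19)
  r_1 = 13 (mod 361)
  r_2 = 2179 (mod 6859)
  r_3 = 50192 (mod 130321)
Final: r_3 = 50192, and one checks f(r_3) ≡ 0 mod 19^4.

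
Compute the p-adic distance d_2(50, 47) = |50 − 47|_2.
d_2(50, 47) = 1

Step 1 — x − y = 50 − 47 = 3. Step 2 — v_2(3) = 0 (factor: 3 = (2^0 · 3); the sign does not affect v_p). Step 3 — |x − y|_2 = 2^{0} = 1.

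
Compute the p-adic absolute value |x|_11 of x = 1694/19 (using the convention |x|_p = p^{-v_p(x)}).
|1694/19|_11 = 1/121

Step 1 — compute v_11(x) by factoring powers of 11 out of the numerator and denominator: v_11(1694/19) = 2. Step 2 — apply |x|_p = p^{-v_p(x)} = 11^{-2} = 1/121.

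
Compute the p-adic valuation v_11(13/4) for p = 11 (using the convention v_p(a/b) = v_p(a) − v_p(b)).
v_11(13/4) = 0

Factor powers of 11 from the numerator and denominator of the reduced fraction: 13 = 11^0 · 13 and 4 = 11^0 · 4. Apply v_p(a/b) = v_p(a) − v_p(b): v_11(13/4) = 0 − 0 = 0.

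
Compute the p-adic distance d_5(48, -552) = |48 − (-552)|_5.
d_5(48, -552) = 1/25

Step 1 — x − y = 48 − (-552) = 600. Step 2 — v_5(600) = 2 (factor: 600 = (5^2 · 24); the sign does not affect v_p). Step 3 — |x − y|_5 = 5^{-2} = 1/25.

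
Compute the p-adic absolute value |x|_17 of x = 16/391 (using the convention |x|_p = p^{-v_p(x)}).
|16/391|_17 = 17

Step 1 — compute v_17(x) by factoring powers of 17 out of the numerator and denominator: v_17(16/391) = -1. Step 2 — apply |x|_p = p^{-v_p(x)} = 17^{1} = 17.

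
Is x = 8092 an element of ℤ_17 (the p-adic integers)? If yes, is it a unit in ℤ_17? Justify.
x ∈ ℤ_17 but not a unit; v_17(x) = 2 > 0

ℤ_17 = {x ∈ ℚ_17 : v_17(x) ≥ 0} and ℤ_17^× = {x ∈ ℤ_17 : v_17(x) = 0}. Here v_17(8092) = v_17(num) − v_17(den) = 2; compare against these criteria.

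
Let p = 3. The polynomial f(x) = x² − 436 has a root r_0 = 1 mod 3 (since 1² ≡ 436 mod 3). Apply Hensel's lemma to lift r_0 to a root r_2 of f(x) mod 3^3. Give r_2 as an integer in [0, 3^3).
r_2 = 25 (mod 27)

Hensel's recurrence: r_{i+1} = r_i − f(r_i)·(f′(r_i))^{-1} mod 3^{i+2}, with f′(x) = 2x. Iterate:
  r_0 = 1 (mod 3)
  r_1 = 7 (mod 9)
  r_2 = 25 (mod 27)
Final: r_2 = 25, and one checks f(r_2) ≡ 0 mod 3^3.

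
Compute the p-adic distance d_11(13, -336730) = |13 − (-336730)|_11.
d_11(13, -336730) = 1/14641

Step 1 — x − y = 13 − (-336730) = 336743. Step 2 — v_11(336743) = 4 (factor: 336743 = (11^4 · 23); the sign does not affect v_p). Step 3 — |x − y|_11 = 11^{-4} = 1/14641.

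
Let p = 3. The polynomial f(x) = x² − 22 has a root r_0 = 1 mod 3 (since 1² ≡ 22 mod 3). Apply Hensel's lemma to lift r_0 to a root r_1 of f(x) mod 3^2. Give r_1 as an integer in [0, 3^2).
r_1 = 7 (mod 9)

Hensel's recurrence: r_{i+1} = r_i − f(r_i)·(f′(r_i))^{-1} mod 3^{i+2}, with f′(x) = 2x. Iterate:
  r_0 = 1 (mod 3)
  r_1 = 7 (mod 9)
Final: r_1 = 7, and one checks f(r_1) ≡ 0 mod 3^2.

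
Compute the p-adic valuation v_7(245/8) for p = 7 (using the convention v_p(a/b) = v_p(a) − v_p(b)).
v_7(245/8) = 2

Factor powers of 7 from the numerator and denominator of the reduced fraction: 245 = 7^2 · 5 and 8 = 7^0 · 8. Apply v_p(a/b) = v_p(a) − v_p(b): v_7(245/8) = 2 − 0 = 2.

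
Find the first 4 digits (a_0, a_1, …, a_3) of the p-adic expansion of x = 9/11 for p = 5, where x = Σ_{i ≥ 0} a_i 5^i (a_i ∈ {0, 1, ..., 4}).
(a_0, …, a_3) = (4, 3, 2, 4)

v_5(9/11) = 0 (numerator and denominator both coprime to 5), so x ∈ ℤ_5^×. Compute digits iteratively via a_i = x_i mod 5, x_{i+1} = (x_i − a_i)/5, with x_0 = x:
  x_0 = 9/11;  a_0 = 4;  x_1 = (x_0 − 4)/5 = -7/11
  x_1 = -7/11;  a_1 = 3;  x_2 = (x_1 − 3)/5 = -8/11
  x_2 = -8/11;  a_2 = 2;  x_3 = (x_2 − 2)/5 = -6/11
  x_3 = -6/11;  a_3 = 4;  x_4 = (x_3 − 4)/5 = -10/11
Digits: (4, 3, 2, 4).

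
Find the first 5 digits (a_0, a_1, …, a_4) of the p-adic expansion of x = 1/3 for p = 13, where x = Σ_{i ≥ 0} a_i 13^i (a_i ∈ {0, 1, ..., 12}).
(a_0, …, a_4) = (9, 8, 8, 8, 8)

v_13(1/3) = 0 (numerator and denominator both coprime to 13), so x ∈ ℤ_13^×. Compute digits iteratively via a_i = x_i mod 13, x_{i+1} = (x_i − a_i)/13, with x_0 = x:
  x_0 = 1/3;  a_0 = 9;  x_1 = (x_0 − 9)/13 = -2/3
  x_1 = -2/3;  a_1 = 8;  x_2 = (x_1 − 8)/13 = -2/3
  x_2 = -2/3;  a_2 = 8;  x_3 = (x_2 − 8)/13 = -2/3
  x_3 = -2/3;  a_3 = 8;  x_4 = (x_3 − 8)/13 = -2/3
  x_4 = -2/3;  a_4 = 8;  x_5 = (x_4 − 8)/13 = -2/3
Digits: (9, 8, 8, 8, 8).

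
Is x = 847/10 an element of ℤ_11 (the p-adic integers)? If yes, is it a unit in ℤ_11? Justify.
x ∈ ℤ_11 but not a unit; v_11(x) = 2 > 0

ℤ_11 = {x ∈ ℚ_11 : v_11(x) ≥ 0} and ℤ_11^× = {x ∈ ℤ_11 : v_11(x) = 0}. Here v_11(847/10) = v_11(num) − v_11(den) = 2; compare against these criteria.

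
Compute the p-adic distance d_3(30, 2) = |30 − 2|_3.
d_3(30, 2) = 1

Step 1 — x − y = 30 − 2 = 28. Step 2 — v_3(28) = 0 (factor: 28 = (3^0 · 28); the sign does not affect v_p). Step 3 — |x − y|_3 = 3^{0} = 1.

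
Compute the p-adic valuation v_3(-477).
v_3(-477) = 2

v_3(n) is the largest exponent k such that 3^k divides n. Factor out: -477 = -3^2 · 53. (Sign doesn't affect v_p.) So v_3(-477) = 2.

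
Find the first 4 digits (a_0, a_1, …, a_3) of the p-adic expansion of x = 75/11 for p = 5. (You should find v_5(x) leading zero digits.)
(a_0, …, a_3) = (0, 0, 3, 4)

v_5(75/11) = 2, so a_0 = ... = a_1 = 0. Factor out: x = 5^2 · u with u = 3/11 a unit in ℤ_5. Expand u iteratively via a_{v+i} = u_i mod 5, u_{i+1} = (u_i − a_{v+i})/5:
  u_0 = 3/11;  a_2 = 3;  u_1 = (u_0 − 3)/5 = -6/11
  u_1 = -6/11;  a_3 = 4;  u_2 = (u_1 − 4)/5 = -10/11
Digits: (0, 0, 3, 4).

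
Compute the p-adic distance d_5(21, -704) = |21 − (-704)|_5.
d_5(21, -704) = 1/25

Step 1 — x − y = 21 − (-704) = 725. Step 2 — v_5(725) = 2 (factor: 725 = (5^2 · 29); the sign does not affect v_p). Step 3 — |x − y|_5 = 5^{-2} = 1/25.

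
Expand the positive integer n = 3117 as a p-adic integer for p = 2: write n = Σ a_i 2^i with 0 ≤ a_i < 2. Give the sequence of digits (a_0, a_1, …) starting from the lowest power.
(a_0, a_1, …) = (1, 0, 1, 1, 0, 1, 0, 0, 0, 0, 1, 1)

Repeated division by 2 gives the digits low-to-high: 3117 = 1 + 1·2^2 + 1·2^3 + 1·2^5 + 1·2^10 + 1·2^11. Digit sequence: (1, 0, 1, 1, 0, 1, 0, 0, 0, 0, 1, 1).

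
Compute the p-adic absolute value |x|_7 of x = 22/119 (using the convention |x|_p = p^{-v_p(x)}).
|22/119|_7 = 7

Step 1 — compute v_7(x) by factoring powers of 7 out of the numerator and denominator: v_7(22/119) = -1. Step 2 — apply |x|_p = p^{-v_p(x)} = 7^{1} = 7.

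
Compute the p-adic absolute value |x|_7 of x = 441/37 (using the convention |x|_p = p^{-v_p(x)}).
|441/37|_7 = 1/49

Step 1 — compute v_7(x) by factoring powers of 7 out of the numerator and denominator: v_7(441/37) = 2. Step 2 — apply |x|_p = p^{-v_p(x)} = 7^{-2} = 1/49.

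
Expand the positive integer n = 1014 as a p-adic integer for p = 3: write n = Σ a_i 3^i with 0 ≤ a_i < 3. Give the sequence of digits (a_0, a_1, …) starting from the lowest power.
(a_0, a_1, …) = (0, 2, 1, 1, 0, 1, 1)

Repeated division by 3 gives the digits low-to-high: 1014 = 2·3^1 + 1·3^2 + 1·3^3 + 1·3^5 + 1·3^6. Digit sequence: (0, 2, 1, 1, 0, 1, 1).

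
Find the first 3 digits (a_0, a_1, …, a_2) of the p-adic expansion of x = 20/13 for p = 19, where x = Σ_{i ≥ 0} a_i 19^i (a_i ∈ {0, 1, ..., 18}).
(a_0, …, a_2) = (3, 16, 5)

v_19(20/13) = 0 (numerator and denominator both coprime to 19), so x ∈ ℤ_19^×. Compute digits iteratively via a_i = x_i mod 19, x_{i+1} = (x_i − a_i)/19, with x_0 = x:
  x_0 = 20/13;  a_0 = 3;  x_1 = (x_0 − 3)/19 = -1/13
  x_1 = -1/13;  a_1 = 16;  x_2 = (x_1 − 16)/19 = -11/13
  x_2 = -11/13;  a_2 = 5;  x_3 = (x_2 − 5)/19 = -4/13
Digits: (3, 16, 5).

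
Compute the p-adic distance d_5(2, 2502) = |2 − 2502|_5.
d_5(2, 2502) = 1/625

Step 1 — x − y = 2 − 2502 = -2500. Step 2 — v_5(-2500) = 4 (factor: -2500 = −(5^4 · 4); the sign does not affect v_p). Step 3 — |x − y|_5 = 5^{-4} = 1/625.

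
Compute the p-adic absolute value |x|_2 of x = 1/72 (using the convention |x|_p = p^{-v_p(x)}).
|1/72|_2 = 8

Step 1 — compute v_2(x) by factoring powers of 2 out of the numerator and denominator: v_2(1/72) = -3. Step 2 — apply |x|_p = p^{-v_p(x)} = 2^{3} = 8.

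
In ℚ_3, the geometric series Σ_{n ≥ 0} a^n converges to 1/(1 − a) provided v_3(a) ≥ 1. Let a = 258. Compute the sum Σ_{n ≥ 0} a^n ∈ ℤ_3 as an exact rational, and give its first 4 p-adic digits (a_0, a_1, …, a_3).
Σ a^n = 1/(1 − a) = -1/257;  first 4 digits = (1, 2, 2, 1)

v_3(a) = 1 ≥ 1, so the series converges in ℤ_3 to 1/(1 − a) = 1/(1 − 258) = -1/257. Expand this rational in ℤ_3: compute digits iteratively via d_i = x_i mod 3, x_{i+1} = (x_i − d_i)/3. The first 4 digits are (1, 2, 2, 1).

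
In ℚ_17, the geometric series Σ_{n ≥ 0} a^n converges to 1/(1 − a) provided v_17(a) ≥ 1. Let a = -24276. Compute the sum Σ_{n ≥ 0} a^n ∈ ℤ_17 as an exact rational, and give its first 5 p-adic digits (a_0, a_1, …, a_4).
Σ a^n = 1/(1 − a) = 1/24277;  first 5 digits = (1, 0, 1, 12, 0)

v_17(a) = 2 ≥ 1, so the series converges in ℤ_17 to 1/(1 − a) = 1/(1 − (-24276)) = 1/24277. Expand this rational in ℤ_17: compute digits iteratively via d_i = x_i mod 17, x_{i+1} = (x_i − d_i)/17. The first 5 digits are (1, 0, 1, 12, 0).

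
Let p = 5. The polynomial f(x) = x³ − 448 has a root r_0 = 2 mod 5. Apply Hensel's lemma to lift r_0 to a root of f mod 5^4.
r_3 = 547 (mod 625)

Hensel: r_{i+1} = r_i − f(r_i)/f′(r_i) mod 5^{i+2}, where f′(x) = 3x². Iterate:
  r_0 = 2 (mod 5)
  r_1 = 22 (mod 25)
  r_2 = 47 (mod 125)
  r_3 = 547 (mod 625)
Final: r = 547 with f(r) ≡ 0 mod 5^4.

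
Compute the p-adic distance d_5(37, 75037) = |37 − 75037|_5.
d_5(37, 75037) = 1/3125

Step 1 — x − y = 37 − 75037 = -75000. Step 2 — v_5(-75000) = 5 (factor: -75000 = −(5^5 · 24); the sign does not affect v_p). Step 3 — |x − y|_5 = 5^{-5} = 1/3125.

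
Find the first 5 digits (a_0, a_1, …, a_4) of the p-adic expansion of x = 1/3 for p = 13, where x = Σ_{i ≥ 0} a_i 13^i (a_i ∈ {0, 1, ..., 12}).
(a_0, …, a_4) = (9, 8, 8, 8, 8)

v_13(1/3) = 0 (numerator and denominator both coprime to 13), so x ∈ ℤ_13^×. Compute digits iteratively via a_i = x_i mod 13, x_{i+1} = (x_i − a_i)/13, with x_0 = x:
  x_0 = 1/3;  a_0 = 9;  x_1 = (x_0 − 9)/13 = -2/3
  x_1 = -2/3;  a_1 = 8;  x_2 = (x_1 − 8)/13 = -2/3
  x_2 = -2/3;  a_2 = 8;  x_3 = (x_2 − 8)/13 = -2/3
  x_3 = -2/3;  a_3 = 8;  x_4 = (x_3 − 8)/13 = -2/3
  x_4 = -2/3;  a_4 = 8;  x_5 = (x_4 − 8)/13 = -2/3
Digits: (9, 8, 8, 8, 8).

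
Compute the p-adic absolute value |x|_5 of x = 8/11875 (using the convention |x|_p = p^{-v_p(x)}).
|8/11875|_5 = 625

Step 1 — compute v_5(x) by factoring powers of 5 out of the numerator and denominator: v_5(8/11875) = -4. Step 2 — apply |x|_p = p^{-v_p(x)} = 5^{4} = 625.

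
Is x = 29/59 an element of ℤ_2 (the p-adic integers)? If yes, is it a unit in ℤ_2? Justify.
x ∈ ℤ_2^× (unit); v_2(x) = 0

ℤ_2 = {x ∈ ℚ_2 : v_2(x) ≥ 0} and ℤ_2^× = {x ∈ ℤ_2 : v_2(x) = 0}. Here v_2(29/59) = v_2(num) − v_2(den) = 0; compare against these criteria.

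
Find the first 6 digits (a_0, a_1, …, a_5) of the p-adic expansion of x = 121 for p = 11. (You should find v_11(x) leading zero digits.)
(a_0, …, a_5) = (0, 0, 1, 0, 0, 0)

v_11(121) = 2, so a_0 = ... = a_1 = 0. Factor out: x = 11^2 · u with u = 1 a unit in ℤ_11. Expand u iteratively via a_{v+i} = u_i mod 11, u_{i+1} = (u_i − a_{v+i})/11:
  u_0 = 1;  a_2 = 1;  u_1 = (u_0 − 1)/11 = 0
  u_1 = 0;  a_3 = 0;  u_2 = (u_1 − 0)/11 = 0
  u_2 = 0;  a_4 = 0;  u_3 = (u_2 − 0)/11 = 0
  u_3 = 0;  a_5 = 0;  u_4 = (u_3 − 0)/11 = 0
Digits: (0, 0, 1, 0, 0, 0).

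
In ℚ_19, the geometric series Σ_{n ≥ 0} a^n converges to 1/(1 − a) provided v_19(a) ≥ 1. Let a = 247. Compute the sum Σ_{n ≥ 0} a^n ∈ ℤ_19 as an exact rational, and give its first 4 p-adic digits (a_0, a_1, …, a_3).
Σ a^n = 1/(1 − a) = -1/246;  first 4 digits = (1, 13, 17, 1)

v_19(a) = 1 ≥ 1, so the series converges in ℤ_19 to 1/(1 − a) = 1/(1 − 247) = -1/246. Expand this rational in ℤ_19: compute digits iteratively via d_i = x_i mod 19, x_{i+1} = (x_i − d_i)/19. The first 4 digits are (1, 13, 17, 1).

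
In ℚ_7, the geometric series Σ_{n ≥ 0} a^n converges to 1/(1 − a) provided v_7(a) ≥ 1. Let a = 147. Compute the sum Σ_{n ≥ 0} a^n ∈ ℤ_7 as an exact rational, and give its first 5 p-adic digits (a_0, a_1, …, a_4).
Σ a^n = 1/(1 − a) = -1/146;  first 5 digits = (1, 0, 3, 0, 2)

v_7(a) = 2 ≥ 1, so the series converges in ℤ_7 to 1/(1 − a) = 1/(1 − 147) = -1/146. Expand this rational in ℤ_7: compute digits iteratively via d_i = x_i mod 7, x_{i+1} = (x_i − d_i)/7. The first 5 digits are (1, 0, 3, 0, 2).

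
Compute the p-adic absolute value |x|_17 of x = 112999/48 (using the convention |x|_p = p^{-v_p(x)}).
|112999/48|_17 = 1/4913

Step 1 — compute v_17(x) by factoring powers of 17 out of the numerator and denominator: v_17(112999/48) = 3. Step 2 — apply |x|_p = p^{-v_p(x)} = 17^{-3} = 1/4913.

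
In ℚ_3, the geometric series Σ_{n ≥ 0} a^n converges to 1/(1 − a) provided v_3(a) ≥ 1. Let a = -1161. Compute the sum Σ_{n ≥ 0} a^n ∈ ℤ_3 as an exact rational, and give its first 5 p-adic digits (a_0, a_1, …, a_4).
Σ a^n = 1/(1 − a) = 1/1162;  first 5 digits = (1, 0, 0, 2, 0)

v_3(a) = 3 ≥ 1, so the series converges in ℤ_3 to 1/(1 − a) = 1/(1 − (-1161)) = 1/1162. Expand this rational in ℤ_3: compute digits iteratively via d_i = x_i mod 3, x_{i+1} = (x_i − d_i)/3. The first 5 digits are (1, 0, 0, 2, 0).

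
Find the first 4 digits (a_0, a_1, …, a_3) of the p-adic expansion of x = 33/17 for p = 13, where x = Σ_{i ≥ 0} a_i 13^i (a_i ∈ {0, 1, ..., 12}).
(a_0, …, a_3) = (5, 12, 9, 0)

v_13(33/17) = 0 (numerator and denominator both coprime to 13), so x ∈ ℤ_13^×. Compute digits iteratively via a_i = x_i mod 13, x_{i+1} = (x_i − a_i)/13, with x_0 = x:
  x_0 = 33/17;  a_0 = 5;  x_1 = (x_0 − 5)/13 = -4/17
  x_1 = -4/17;  a_1 = 12;  x_2 = (x_1 − 12)/13 = -16/17
  x_2 = -16/17;  a_2 = 9;  x_3 = (x_2 − 9)/13 = -13/17
  x_3 = -13/17;  a_3 = 0;  x_4 = (x_3 − 0)/13 = -1/17
Digits: (5, 12, 9, 0).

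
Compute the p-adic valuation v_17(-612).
v_17(-612) = 1

v_17(n) is the largest exponent k such that 17^k divides n. Factor out: -612 = -17^1 · 36. (Sign doesn't affect v_p.) So v_17(-612) = 1.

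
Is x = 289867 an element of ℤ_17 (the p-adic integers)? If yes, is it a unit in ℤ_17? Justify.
x ∈ ℤ_17 but not a unit; v_17(x) = 3 > 0

ℤ_17 = {x ∈ ℚ_17 : v_17(x) ≥ 0} and ℤ_17^× = {x ∈ ℤ_17 : v_17(x) = 0}. Here v_17(289867) = v_17(num) − v_17(den) = 3; compare against these criteria.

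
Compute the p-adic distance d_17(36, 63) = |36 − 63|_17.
d_17(36, 63) = 1

Step 1 — x − y = 36 − 63 = -27. Step 2 — v_17(-27) = 0 (factor: -27 = −(17^0 · 27); the sign does not affect v_p). Step 3 — |x − y|_17 = 17^{0} = 1.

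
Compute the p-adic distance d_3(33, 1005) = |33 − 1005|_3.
d_3(33, 1005) = 1/243

Step 1 — x − y = 33 − 1005 = -972. Step 2 — v_3(-972) = 5 (factor: -972 = −(3^5 · 4); the sign does not affect v_p). Step 3 — |x − y|_3 = 3^{-5} = 1/243.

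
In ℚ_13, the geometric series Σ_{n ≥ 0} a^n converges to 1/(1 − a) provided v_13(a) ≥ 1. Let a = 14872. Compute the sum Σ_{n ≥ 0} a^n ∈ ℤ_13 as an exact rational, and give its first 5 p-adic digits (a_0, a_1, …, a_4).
Σ a^n = 1/(1 − a) = -1/14871;  first 5 digits = (1, 0, 10, 6, 9)

v_13(a) = 2 ≥ 1, so the series converges in ℤ_13 to 1/(1 − a) = 1/(1 − 14872) = -1/14871. Expand this rational in ℤ_13: compute digits iteratively via d_i = x_i mod 13, x_{i+1} = (x_i − d_i)/13. The first 5 digits are (1, 0, 10, 6, 9).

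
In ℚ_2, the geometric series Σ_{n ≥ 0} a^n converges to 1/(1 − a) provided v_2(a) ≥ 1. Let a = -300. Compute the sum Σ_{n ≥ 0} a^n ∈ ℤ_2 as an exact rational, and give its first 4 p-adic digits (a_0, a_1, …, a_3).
Σ a^n = 1/(1 − a) = 1/301;  first 4 digits = (1, 0, 1, 0)

v_2(a) = 2 ≥ 1, so the series converges in ℤ_2 to 1/(1 − a) = 1/(1 − (-300)) = 1/301. Expand this rational in ℤ_2: compute digits iteratively via d_i = x_i mod 2, x_{i+1} = (x_i − d_i)/2. The first 4 digits are (1, 0, 1, 0).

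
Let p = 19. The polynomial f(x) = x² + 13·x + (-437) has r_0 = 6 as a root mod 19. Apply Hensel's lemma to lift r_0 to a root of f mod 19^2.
r_1 = 120 (mod 361)

Hensel: r_{i+1} = r_i − f(r_i)·(f′(r_i))^{-1} mod 19^{i+2}, f′(x) = 2x + 13. Iterate:
  r_0 = 6 (mod 19)
  r_1 = 120 (mod 361)
Final: r = 120 satisfies f(r) ≡ 0 mod 19^2.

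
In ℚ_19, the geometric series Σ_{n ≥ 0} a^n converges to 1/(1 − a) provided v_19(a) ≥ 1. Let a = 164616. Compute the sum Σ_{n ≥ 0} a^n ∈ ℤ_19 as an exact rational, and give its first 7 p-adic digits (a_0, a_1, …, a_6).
Σ a^n = 1/(1 − a) = -1/164615;  first 7 digits = (1, 0, 0, 5, 1, 0, 6)

v_19(a) = 3 ≥ 1, so the series converges in ℤ_19 to 1/(1 − a) = 1/(1 − 164616) = -1/164615. Expand this rational in ℤ_19: compute digits iteratively via d_i = x_i mod 19, x_{i+1} = (x_i − d_i)/19. The first 7 digits are (1, 0, 0, 5, 1, 0, 6).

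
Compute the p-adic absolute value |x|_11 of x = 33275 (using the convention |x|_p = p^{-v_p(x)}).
|33275|_11 = 1/1331

Step 1 — compute v_11(x) by factoring powers of 11 out of the numerator and denominator: v_11(33275) = 3. Step 2 — apply |x|_p = p^{-v_p(x)} = 11^{-3} = 1/1331.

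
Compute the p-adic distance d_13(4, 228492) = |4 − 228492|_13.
d_13(4, 228492) = 1/28561

Step 1 — x − y = 4 − 228492 = -228488. Step 2 — v_13(-228488) = 4 (factor: -228488 = −(13^4 · 8); the sign does not affect v_p). Step 3 — |x − y|_13 = 13^{-4} = 1/28561.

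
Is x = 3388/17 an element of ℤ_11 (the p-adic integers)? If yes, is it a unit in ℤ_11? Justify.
x ∈ ℤ_11 but not a unit; v_11(x) = 2 > 0

ℤ_11 = {x ∈ ℚ_11 : v_11(x) ≥ 0} and ℤ_11^× = {x ∈ ℤ_11 : v_11(x) = 0}. Here v_11(3388/17) = v_11(num) − v_11(den) = 2; compare against these criteria.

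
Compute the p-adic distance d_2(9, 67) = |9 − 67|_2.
d_2(9, 67) = 1/2

Step 1 — x − y = 9 − 67 = -58. Step 2 — v_2(-58) = 1 (factor: -58 = −(2^1 · 29); the sign does not affect v_p). Step 3 — |x − y|_2 = 2^{-1} = 1/2.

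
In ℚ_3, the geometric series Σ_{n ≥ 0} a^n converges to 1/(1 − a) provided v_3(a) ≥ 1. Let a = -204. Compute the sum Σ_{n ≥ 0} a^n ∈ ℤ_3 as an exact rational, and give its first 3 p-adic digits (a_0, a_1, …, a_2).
Σ a^n = 1/(1 − a) = 1/205;  first 3 digits = (1, 1, 2)

v_3(a) = 1 ≥ 1, so the series converges in ℤ_3 to 1/(1 − a) = 1/(1 − (-204)) = 1/205. Expand this rational in ℤ_3: compute digits iteratively via d_i = x_i mod 3, x_{i+1} = (x_i − d_i)/3. The first 3 digits are (1, 1, 2).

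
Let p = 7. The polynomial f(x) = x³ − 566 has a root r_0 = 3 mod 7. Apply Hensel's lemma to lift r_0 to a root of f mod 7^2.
r_1 = 3 (mod 49)

Hensel: r_{i+1} = r_i − f(r_i)/f′(r_i) mod 7^{i+2}, where f′(x) = 3x². Iterate:
  r_0 = 3 (mod 7)
  r_1 = 3 (mod 49)
Final: r = 3 with f(r) ≡ 0 mod 7^2.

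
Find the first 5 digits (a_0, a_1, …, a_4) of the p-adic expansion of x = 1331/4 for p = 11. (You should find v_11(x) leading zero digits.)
(a_0, …, a_4) = (0, 0, 0, 3, 8)

v_11(1331/4) = 3, so a_0 = ... = a_2 = 0. Factor out: x = 11^3 · u with u = 1/4 a unit in ℤ_11. Expand u iteratively via a_{v+i} = u_i mod 11, u_{i+1} = (u_i − a_{v+i})/11:
  u_0 = 1/4;  a_3 = 3;  u_1 = (u_0 − 3)/11 = -1/4
  u_1 = -1/4;  a_4 = 8;  u_2 = (u_1 − 8)/11 = -3/4
Digits: (0, 0, 0, 3, 8).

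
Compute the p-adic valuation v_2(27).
v_2(27) = 0

v_2(n) is the largest exponent k such that 2^k divides n. Factor out: 27 = 2^0 · 27. (Sign doesn't affect v_p.) So v_2(27) = 0.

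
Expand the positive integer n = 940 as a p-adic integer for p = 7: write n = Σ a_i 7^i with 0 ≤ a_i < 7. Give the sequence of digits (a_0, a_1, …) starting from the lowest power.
(a_0, a_1, …) = (2, 1, 5, 2)

Repeated division by 7 gives the digits low-to-high: 940 = 2 + 1·7^1 + 5·7^2 + 2·7^3. Digit sequence: (2, 1, 5, 2).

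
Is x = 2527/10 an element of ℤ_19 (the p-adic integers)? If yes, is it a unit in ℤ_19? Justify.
x ∈ ℤ_19 but not a unit; v_19(x) = 2 > 0

ℤ_19 = {x ∈ ℚ_19 : v_19(x) ≥ 0} and ℤ_19^× = {x ∈ ℤ_19 : v_19(x) = 0}. Here v_19(2527/10) = v_19(num) − v_19(den) = 2; compare against these criteria.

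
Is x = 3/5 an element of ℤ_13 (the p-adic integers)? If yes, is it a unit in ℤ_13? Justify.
x ∈ ℤ_13^× (unit); v_13(x) = 0

ℤ_13 = {x ∈ ℚ_13 : v_13(x) ≥ 0} and ℤ_13^× = {x ∈ ℤ_13 : v_13(x) = 0}. Here v_13(3/5) = v_13(num) − v_13(den) = 0; compare against these criteria.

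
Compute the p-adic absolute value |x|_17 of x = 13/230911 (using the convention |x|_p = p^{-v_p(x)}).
|13/230911|_17 = 4913

Step 1 — compute v_17(x) by factoring powers of 17 out of the numerator and denominator: v_17(13/230911) = -3. Step 2 — apply |x|_p = p^{-v_p(x)} = 17^{3} = 4913.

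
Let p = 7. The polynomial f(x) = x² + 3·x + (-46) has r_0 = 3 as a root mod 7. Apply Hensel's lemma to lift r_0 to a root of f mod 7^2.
r_1 = 17 (mod 49)

Hensel: r_{i+1} = r_i − f(r_i)·(f′(r_i))^{-1} mod 7^{i+2}, f′(x) = 2x + 3. Iterate:
  r_0 = 3 (mod 7)
  r_1 = 17 (mod 49)
Final: r = 17 satisfies f(r) ≡ 0 mod 7^2.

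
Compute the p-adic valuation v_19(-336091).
v_19(-336091) = 3

v_19(n) is the largest exponent k such that 19^k divides n. Factor out: -336091 = -19^3 · 49. (Sign doesn't affect v_p.) So v_19(-336091) = 3.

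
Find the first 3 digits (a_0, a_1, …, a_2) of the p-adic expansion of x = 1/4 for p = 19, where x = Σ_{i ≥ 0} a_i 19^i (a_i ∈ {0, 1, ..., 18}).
(a_0, …, a_2) = (5, 14, 4)

v_19(1/4) = 0 (numerator and denominator both coprime to 19), so x ∈ ℤ_19^×. Compute digits iteratively via a_i = x_i mod 19, x_{i+1} = (x_i − a_i)/19, with x_0 = x:
  x_0 = 1/4;  a_0 = 5;  x_1 = (x_0 − 5)/19 = -1/4
  x_1 = -1/4;  a_1 = 14;  x_2 = (x_1 − 14)/19 = -3/4
  x_2 = -3/4;  a_2 = 4;  x_3 = (x_2 − 4)/19 = -1/4
Digits: (5, 14, 4).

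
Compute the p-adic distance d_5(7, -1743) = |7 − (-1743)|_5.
d_5(7, -1743) = 1/125

Step 1 — x − y = 7 − (-1743) = 1750. Step 2 — v_5(1750) = 3 (factor: 1750 = (5^3 · 14); the sign does not affect v_p). Step 3 — |x − y|_5 = 5^{-3} = 1/125.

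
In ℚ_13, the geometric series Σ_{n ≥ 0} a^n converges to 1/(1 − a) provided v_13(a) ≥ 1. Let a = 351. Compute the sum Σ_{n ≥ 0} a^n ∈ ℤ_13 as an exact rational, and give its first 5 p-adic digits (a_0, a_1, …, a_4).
Σ a^n = 1/(1 − a) = -1/350;  first 5 digits = (1, 1, 3, 5, 11)

v_13(a) = 1 ≥ 1, so the series converges in ℤ_13 to 1/(1 − a) = 1/(1 − 351) = -1/350. Expand this rational in ℤ_13: compute digits iteratively via d_i = x_i mod 13, x_{i+1} = (x_i − d_i)/13. The first 5 digits are (1, 1, 3, 5, 11).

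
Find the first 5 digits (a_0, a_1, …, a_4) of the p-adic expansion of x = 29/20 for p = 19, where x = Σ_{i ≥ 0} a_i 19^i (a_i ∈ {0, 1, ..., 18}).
(a_0, …, a_4) = (10, 10, 8, 10, 8)

v_19(29/20) = 0 (numerator and denominator both coprime to 19), so x ∈ ℤ_19^×. Compute digits iteratively via a_i = x_i mod 19, x_{i+1} = (x_i − a_i)/19, with x_0 = x:
  x_0 = 29/20;  a_0 = 10;  x_1 = (x_0 − 10)/19 = -9/20
  x_1 = -9/20;  a_1 = 10;  x_2 = (x_1 − 10)/19 = -11/20
  x_2 = -11/20;  a_2 = 8;  x_3 = (x_2 − 8)/19 = -9/20
  x_3 = -9/20;  a_3 = 10;  x_4 = (x_3 − 10)/19 = -11/20
  x_4 = -11/20;  a_4 = 8;  x_5 = (x_4 − 8)/19 = -9/20
Digits: (10, 10, 8, 10, 8).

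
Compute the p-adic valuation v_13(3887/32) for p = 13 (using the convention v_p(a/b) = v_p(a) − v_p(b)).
v_13(3887/32) = 2

Factor powers of 13 from the numerator and denominator of the reduced fraction: 3887 = 13^2 · 23 and 32 = 13^0 · 32. Apply v_p(a/b) = v_p(a) − v_p(b): v_13(3887/32) = 2 − 0 = 2.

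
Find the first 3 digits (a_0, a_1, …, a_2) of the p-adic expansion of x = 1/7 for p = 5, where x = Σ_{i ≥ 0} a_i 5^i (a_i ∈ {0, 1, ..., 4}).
(a_0, …, a_2) = (3, 3, 0)

v_5(1/7) = 0 (numerator and denominator both coprime to 5), so x ∈ ℤ_5^×. Compute digits iteratively via a_i = x_i mod 5, x_{i+1} = (x_i − a_i)/5, with x_0 = x:
  x_0 = 1/7;  a_0 = 3;  x_1 = (x_0 − 3)/5 = -4/7
  x_1 = -4/7;  a_1 = 3;  x_2 = (x_1 − 3)/5 = -5/7
  x_2 = -5/7;  a_2 = 0;  x_3 = (x_2 − 0)/5 = -1/7
Digits: (3, 3, 0).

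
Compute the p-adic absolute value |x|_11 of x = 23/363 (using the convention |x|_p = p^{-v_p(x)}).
|23/363|_11 = 121

Step 1 — compute v_11(x) by factoring powers of 11 out of the numerator and denominator: v_11(23/363) = -2. Step 2 — apply |x|_p = p^{-v_p(x)} = 11^{2} = 121.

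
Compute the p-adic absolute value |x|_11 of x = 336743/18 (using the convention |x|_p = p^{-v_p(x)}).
|336743/18|_11 = 1/14641

Step 1 — compute v_11(x) by factoring powers of 11 out of the numerator and denominator: v_11(336743/18) = 4. Step 2 — apply |x|_p = p^{-v_p(x)} = 11^{-4} = 1/14641.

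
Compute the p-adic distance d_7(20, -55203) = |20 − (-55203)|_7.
d_7(20, -55203) = 1/2401

Step 1 — x − y = 20 − (-55203) = 55223. Step 2 — v_7(55223) = 4 (factor: 55223 = (7^4 · 23); the sign does not affect v_p). Step 3 — |x − y|_7 = 7^{-4} = 1/2401.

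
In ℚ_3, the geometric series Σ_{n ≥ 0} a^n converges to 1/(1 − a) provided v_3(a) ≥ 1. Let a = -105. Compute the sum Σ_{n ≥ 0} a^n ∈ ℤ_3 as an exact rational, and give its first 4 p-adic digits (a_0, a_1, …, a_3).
Σ a^n = 1/(1 − a) = 1/106;  first 4 digits = (1, 1, 1, 0)

v_3(a) = 1 ≥ 1, so the series converges in ℤ_3 to 1/(1 − a) = 1/(1 − (-105)) = 1/106. Expand this rational in ℤ_3: compute digits iteratively via d_i = x_i mod 3, x_{i+1} = (x_i − d_i)/3. The first 4 digits are (1, 1, 1, 0).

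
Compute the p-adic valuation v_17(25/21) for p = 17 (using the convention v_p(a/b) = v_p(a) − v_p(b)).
v_17(25/21) = 0

Factor powers of 17 from the numerator and denominator of the reduced fraction: 25 = 17^0 · 25 and 21 = 17^0 · 21. Apply v_p(a/b) = v_p(a) − v_p(b): v_17(25/21) = 0 − 0 = 0.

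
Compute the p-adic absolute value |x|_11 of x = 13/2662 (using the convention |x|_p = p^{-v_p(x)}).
|13/2662|_11 = 1331

Step 1 — compute v_11(x) by factoring powers of 11 out of the numerator and denominator: v_11(13/2662) = -3. Step 2 — apply |x|_p = p^{-v_p(x)} = 11^{3} = 1331.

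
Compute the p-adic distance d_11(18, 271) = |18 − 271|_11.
d_11(18, 271) = 1/11

Step 1 — x − y = 18 − 271 = -253. Step 2 — v_11(-253) = 1 (factor: -253 = −(11^1 · 23); the sign does not affect v_p). Step 3 — |x − y|_11 = 11^{-1} = 1/11.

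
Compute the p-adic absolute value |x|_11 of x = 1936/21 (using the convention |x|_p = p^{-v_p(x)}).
|1936/21|_11 = 1/121

Step 1 — compute v_11(x) by factoring powers of 11 out of the numerator and denominator: v_11(1936/21) = 2. Step 2 — apply |x|_p = p^{-v_p(x)} = 11^{-2} = 1/121.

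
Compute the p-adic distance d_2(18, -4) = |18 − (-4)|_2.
d_2(18, -4) = 1/2

Step 1 — x − y = 18 − (-4) = 22. Step 2 — v_2(22) = 1 (factor: 22 = (2^1 · 11); the sign does not affect v_p). Step 3 — |x − y|_2 = 2^{-1} = 1/2.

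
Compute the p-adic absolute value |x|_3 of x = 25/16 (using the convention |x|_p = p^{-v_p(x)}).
|25/16|_3 = 1

Step 1 — compute v_3(x) by factoring powers of 3 out of the numerator and denominator: v_3(25/16) = 0. Step 2 — apply |x|_p = p^{-v_p(x)} = 3^{0} = 1.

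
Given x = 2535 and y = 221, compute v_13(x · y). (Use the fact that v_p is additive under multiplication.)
v_13(560235) = 3

v_p(x) = 2 (factor: 2535 = 13^2 · 15); v_p(y) = 1 (factor: 221 = 13^1 · 17). Additivity: v_p(xy) = v_p(x) + v_p(y) = 2 + 1 = 3. (Direct check: xy = 560235 = 13^3 · (255).)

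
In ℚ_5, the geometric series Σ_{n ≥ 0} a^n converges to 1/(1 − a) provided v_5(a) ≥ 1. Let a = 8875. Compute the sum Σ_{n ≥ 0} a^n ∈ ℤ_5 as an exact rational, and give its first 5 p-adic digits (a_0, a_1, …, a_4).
Σ a^n = 1/(1 − a) = -1/8874;  first 5 digits = (1, 0, 0, 1, 4)

v_5(a) = 3 ≥ 1, so the series converges in ℤ_5 to 1/(1 − a) = 1/(1 − 8875) = -1/8874. Expand this rational in ℤ_5: compute digits iteratively via d_i = x_i mod 5, x_{i+1} = (x_i − d_i)/5. The first 5 digits are (1, 0, 0, 1, 4).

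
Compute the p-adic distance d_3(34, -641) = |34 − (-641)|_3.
d_3(34, -641) = 1/27

Step 1 — x − y = 34 − (-641) = 675. Step 2 — v_3(675) = 3 (factor: 675 = (3^3 · 25); the sign does not affect v_p). Step 3 — |x − y|_3 = 3^{-3} = 1/27.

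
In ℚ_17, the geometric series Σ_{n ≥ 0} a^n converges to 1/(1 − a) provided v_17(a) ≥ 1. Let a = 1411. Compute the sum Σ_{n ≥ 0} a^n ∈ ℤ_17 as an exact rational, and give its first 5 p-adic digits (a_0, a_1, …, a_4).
Σ a^n = 1/(1 − a) = -1/1410;  first 5 digits = (1, 15, 8, 6, 14)

v_17(a) = 1 ≥ 1, so the series converges in ℤ_17 to 1/(1 − a) = 1/(1 − 1411) = -1/1410. Expand this rational in ℤ_17: compute digits iteratively via d_i = x_i mod 17, x_{i+1} = (x_i − d_i)/17. The first 5 digits are (1, 15, 8, 6, 14).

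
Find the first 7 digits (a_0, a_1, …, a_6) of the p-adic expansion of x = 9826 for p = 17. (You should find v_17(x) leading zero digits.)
(a_0, …, a_6) = (0, 0, 0, 2, 0, 0, 0)

v_17(9826) = 3, so a_0 = ... = a_2 = 0. Factor out: x = 17^3 · u with u = 2 a unit in ℤ_17. Expand u iteratively via a_{v+i} = u_i mod 17, u_{i+1} = (u_i − a_{v+i})/17:
  u_0 = 2;  a_3 = 2;  u_1 = (u_0 − 2)/17 = 0
  u_1 = 0;  a_4 = 0;  u_2 = (u_1 − 0)/17 = 0
  u_2 = 0;  a_5 = 0;  u_3 = (u_2 − 0)/17 = 0
  u_3 = 0;  a_6 = 0;  u_4 = (u_3 − 0)/17 = 0
Digits: (0, 0, 0, 2, 0, 0, 0).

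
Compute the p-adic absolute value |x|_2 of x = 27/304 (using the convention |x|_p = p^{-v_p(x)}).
|27/304|_2 = 16

Step 1 — compute v_2(x) by factoring powers of 2 out of the numerator and denominator: v_2(27/304) = -4. Step 2 — apply |x|_p = p^{-v_p(x)} = 2^{4} = 16.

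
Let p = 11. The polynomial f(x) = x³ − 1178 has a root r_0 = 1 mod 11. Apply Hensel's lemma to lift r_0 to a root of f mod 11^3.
r_2 = 716 (mod 1331)

Hensel: r_{i+1} = r_i − f(r_i)/f′(r_i) mod 11^{i+2}, where f′(x) = 3x². Iterate:
  r_0 = 1 (mod 11)
  r_1 = 111 (mod 121)
  r_2 = 716 (mod 1331)
Final: r = 716 with f(r) ≡ 0 mod 11^3.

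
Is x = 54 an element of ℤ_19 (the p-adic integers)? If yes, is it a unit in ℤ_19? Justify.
x ∈ ℤ_19^× (unit); v_19(x) = 0

ℤ_19 = {x ∈ ℚ_19 : v_19(x) ≥ 0} and ℤ_19^× = {x ∈ ℤ_19 : v_19(x) = 0}. Here v_19(54) = v_19(num) − v_19(den) = 0; compare against these criteria.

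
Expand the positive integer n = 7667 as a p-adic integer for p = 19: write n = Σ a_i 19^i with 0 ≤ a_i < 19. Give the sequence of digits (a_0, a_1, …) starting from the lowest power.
(a_0, a_1, …) = (10, 4, 2, 1)

Repeated division by 19 gives the digits low-to-high: 7667 = 10 + 4·19^1 + 2·19^2 + 1·19^3. Digit sequence: (10, 4, 2, 1).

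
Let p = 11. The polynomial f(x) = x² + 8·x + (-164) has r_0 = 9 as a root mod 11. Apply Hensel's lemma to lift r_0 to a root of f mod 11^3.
r_2 = 889 (mod 1331)

Hensel: r_{i+1} = r_i − f(r_i)·(f′(r_i))^{-1} mod 11^{i+2}, f′(x) = 2x + 8. Iterate:
  r_0 = 9 (mod 11)
  r_1 = 42 (mod 121)
  r_2 = 889 (mod 1331)
Final: r = 889 satisfies f(r) ≡ 0 mod 11^3.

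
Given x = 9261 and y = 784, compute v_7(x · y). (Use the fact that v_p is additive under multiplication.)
v_7(7260624) = 5

v_p(x) = 3 (factor: 9261 = 7^3 · 27); v_p(y) = 2 (factor: 784 = 7^2 · 16). Additivity: v_p(xy) = v_p(x) + v_p(y) = 3 + 2 = 5. (Direct check: xy = 7260624 = 7^5 · (432).)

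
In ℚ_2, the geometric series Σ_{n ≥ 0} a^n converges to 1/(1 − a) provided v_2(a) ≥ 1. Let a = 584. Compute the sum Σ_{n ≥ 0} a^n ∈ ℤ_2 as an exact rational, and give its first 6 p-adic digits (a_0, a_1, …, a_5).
Σ a^n = 1/(1 − a) = -1/583;  first 6 digits = (1, 0, 0, 1, 0, 0)

v_2(a) = 3 ≥ 1, so the series converges in ℤ_2 to 1/(1 − a) = 1/(1 − 584) = -1/583. Expand this rational in ℤ_2: compute digits iteratively via d_i = x_i mod 2, x_{i+1} = (x_i − d_i)/2. The first 6 digits are (1, 0, 0, 1, 0, 0).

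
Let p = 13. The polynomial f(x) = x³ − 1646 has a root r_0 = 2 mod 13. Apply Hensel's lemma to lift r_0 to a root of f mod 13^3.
r_2 = 2082 (mod 2197)

Hensel: r_{i+1} = r_i − f(r_i)/f′(r_i) mod 13^{i+2}, where f′(x) = 3x². Iterate:
  r_0 = 2 (mod 13)
  r_1 = 54 (mod 169)
  r_2 = 2082 (mod 2197)
Final: r = 2082 with f(r) ≡ 0 mod 13^3.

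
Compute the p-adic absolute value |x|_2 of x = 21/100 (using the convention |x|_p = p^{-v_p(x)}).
|21/100|_2 = 4

Step 1 — compute v_2(x) by factoring powers of 2 out of the numerator and denominator: v_2(21/100) = -2. Step 2 — apply |x|_p = p^{-v_p(x)} = 2^{2} = 4.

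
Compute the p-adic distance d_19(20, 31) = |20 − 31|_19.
d_19(20, 31) = 1

Step 1 — x − y = 20 − 31 = -11. Step 2 — v_19(-11) = 0 (factor: -11 = −(19^0 · 11); the sign does not affect v_p). Step 3 — |x − y|_19 = 19^{0} = 1.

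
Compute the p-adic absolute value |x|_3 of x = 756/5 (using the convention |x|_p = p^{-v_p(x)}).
|756/5|_3 = 1/27

Step 1 — compute v_3(x) by factoring powers of 3 out of the numerator and denominator: v_3(756/5) = 3. Step 2 — apply |x|_p = p^{-v_p(x)} = 3^{-3} = 1/27.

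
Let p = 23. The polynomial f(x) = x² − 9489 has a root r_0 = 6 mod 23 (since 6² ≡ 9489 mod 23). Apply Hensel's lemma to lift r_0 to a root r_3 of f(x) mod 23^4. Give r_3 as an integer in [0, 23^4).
r_3 = 263839 (mod 279841)

Hensel's recurrence: r_{i+1} = r_i − f(r_i)·(f′(r_i))^{-1} mod 23^{i+2}, with f′(x) = 2x. Iterate:
  r_0 = 6 (mod 23)
  r_1 = 397 (mod 529)
  r_2 = 8332 (mod 12167)
  r_3 = 263839 (mod 279841)
Final: r_3 = 263839, and one checks f(r_3) ≡ 0 mod 23^4.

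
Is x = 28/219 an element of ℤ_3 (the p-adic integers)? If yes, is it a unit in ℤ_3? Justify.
x ∉ ℤ_3 (v_3(x) = -1 < 0)

ℤ_3 = {x ∈ ℚ_3 : v_3(x) ≥ 0} and ℤ_3^× = {x ∈ ℤ_3 : v_3(x) = 0}. Here v_3(28/219) = v_3(num) − v_3(den) = -1; compare against these criteria.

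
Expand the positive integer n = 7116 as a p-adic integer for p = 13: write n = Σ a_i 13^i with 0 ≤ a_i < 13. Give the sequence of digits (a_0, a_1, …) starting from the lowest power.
(a_0, a_1, …) = (5, 1, 3, 3)

Repeated division by 13 gives the digits low-to-high: 7116 = 5 + 1·13^1 + 3·13^2 + 3·13^3. Digit sequence: (5, 1, 3, 3).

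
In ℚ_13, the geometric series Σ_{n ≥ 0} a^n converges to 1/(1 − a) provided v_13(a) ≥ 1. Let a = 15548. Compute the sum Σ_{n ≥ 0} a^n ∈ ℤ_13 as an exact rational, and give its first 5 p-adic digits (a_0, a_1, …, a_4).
Σ a^n = 1/(1 − a) = -1/15547;  first 5 digits = (1, 0, 1, 7, 1)

v_13(a) = 2 ≥ 1, so the series converges in ℤ_13 to 1/(1 − a) = 1/(1 − 15548) = -1/15547. Expand this rational in ℤ_13: compute digits iteratively via d_i = x_i mod 13, x_{i+1} = (x_i − d_i)/13. The first 5 digits are (1, 0, 1, 7, 1).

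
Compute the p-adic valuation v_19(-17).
v_19(-17) = 0

v_19(n) is the largest exponent k such that 19^k divides n. Factor out: -17 = -19^0 · 17. (Sign doesn't affect v_p.) So v_19(-17) = 0.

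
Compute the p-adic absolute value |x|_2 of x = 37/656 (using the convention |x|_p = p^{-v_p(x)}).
|37/656|_2 = 16

Step 1 — compute v_2(x) by factoring powers of 2 out of the numerator and denominator: v_2(37/656) = -4. Step 2 — apply |x|_p = p^{-v_p(x)} = 2^{4} = 16.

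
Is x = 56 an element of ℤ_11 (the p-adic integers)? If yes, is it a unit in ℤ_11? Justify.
x ∈ ℤ_11^× (unit); v_11(x) = 0

ℤ_11 = {x ∈ ℚ_11 : v_11(x) ≥ 0} and ℤ_11^× = {x ∈ ℤ_11 : v_11(x) = 0}. Here v_11(56) = v_11(num) − v_11(den) = 0; compare against these criteria.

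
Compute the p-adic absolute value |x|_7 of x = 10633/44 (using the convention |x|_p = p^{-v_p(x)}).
|10633/44|_7 = 1/343

Step 1 — compute v_7(x) by factoring powers of 7 out of the numerator and denominator: v_7(10633/44) = 3. Step 2 — apply |x|_p = p^{-v_p(x)} = 7^{-3} = 1/343.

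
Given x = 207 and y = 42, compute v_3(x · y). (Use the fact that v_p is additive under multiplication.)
v_3(8694) = 3

v_p(x) = 2 (factor: 207 = 3^2 · 23); v_p(y) = 1 (factor: 42 = 3^1 · 14). Additivity: v_p(xy) = v_p(x) + v_p(y) = 2 + 1 = 3. (Direct check: xy = 8694 = 3^3 · (322).)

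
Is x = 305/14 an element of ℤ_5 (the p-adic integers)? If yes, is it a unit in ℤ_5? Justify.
x ∈ ℤ_5 but not a unit; v_5(x) = 1 > 0

ℤ_5 = {x ∈ ℚ_5 : v_5(x) ≥ 0} and ℤ_5^× = {x ∈ ℤ_5 : v_5(x) = 0}. Here v_5(305/14) = v_5(num) − v_5(den) = 1; compare against these criteria.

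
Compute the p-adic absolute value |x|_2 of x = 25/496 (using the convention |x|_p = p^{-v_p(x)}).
|25/496|_2 = 16

Step 1 — compute v_2(x) by factoring powers of 2 out of the numerator and denominator: v_2(25/496) = -4. Step 2 — apply |x|_p = p^{-v_p(x)} = 2^{4} = 16.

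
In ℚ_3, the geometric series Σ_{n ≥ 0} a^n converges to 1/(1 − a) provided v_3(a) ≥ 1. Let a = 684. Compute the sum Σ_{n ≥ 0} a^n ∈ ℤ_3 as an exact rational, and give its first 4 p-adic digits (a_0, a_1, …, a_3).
Σ a^n = 1/(1 − a) = -1/683;  first 4 digits = (1, 0, 1, 1)

v_3(a) = 2 ≥ 1, so the series converges in ℤ_3 to 1/(1 − a) = 1/(1 − 684) = -1/683. Expand this rational in ℤ_3: compute digits iteratively via d_i = x_i mod 3, x_{i+1} = (x_i − d_i)/3. The first 4 digits are (1, 0, 1, 1).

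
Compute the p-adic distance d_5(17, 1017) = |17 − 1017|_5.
d_5(17, 1017) = 1/125

Step 1 — x − y = 17 − 1017 = -1000. Step 2 — v_5(-1000) = 3 (factor: -1000 = −(5^3 · 8); the sign does not affect v_p). Step 3 — |x − y|_5 = 5^{-3} = 1/125.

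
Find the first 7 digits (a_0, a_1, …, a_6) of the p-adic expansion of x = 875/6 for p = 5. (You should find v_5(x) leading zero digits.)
(a_0, …, a_6) = (0, 0, 0, 2, 4, 0, 4)

v_5(875/6) = 3, so a_0 = ... = a_2 = 0. Factor out: x = 5^3 · u with u = 7/6 a unit in ℤ_5. Expand u iteratively via a_{v+i} = u_i mod 5, u_{i+1} = (u_i − a_{v+i})/5:
  u_0 = 7/6;  a_3 = 2;  u_1 = (u_0 − 2)/5 = -1/6
  u_1 = -1/6;  a_4 = 4;  u_2 = (u_1 − 4)/5 = -5/6
  u_2 = -5/6;  a_5 = 0;  u_3 = (u_2 − 0)/5 = -1/6
  u_3 = -1/6;  a_6 = 4;  u_4 = (u_3 − 4)/5 = -5/6
Digits: (0, 0, 0, 2, 4, 0, 4).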